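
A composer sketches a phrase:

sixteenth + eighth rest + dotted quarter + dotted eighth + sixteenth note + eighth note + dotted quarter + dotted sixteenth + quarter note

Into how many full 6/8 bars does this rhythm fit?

2

One bar of 6/8 = 24 thirty-second notes.
Express everything in thirty-second notes: sixteenth = 2; eighth rest = 4; dotted quarter = 12; dotted eighth = 6; sixteenth note = 2; eighth note = 4; dotted quarter = 12; dotted sixteenth = 3; quarter note = 8.
Total: 2 + 4 + 12 + 6 + 2 + 4 + 12 + 3 + 8 = 53.
53 ÷ 24 = 2 complete bars with 5 left over.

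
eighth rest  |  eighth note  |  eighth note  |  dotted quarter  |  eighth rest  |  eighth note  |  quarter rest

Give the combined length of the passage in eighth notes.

10

Express everything in eighth notes: eighth rest = 1; eighth note = 1; eighth note = 1; dotted quarter = 3; eighth rest = 1; eighth note = 1; quarter rest = 2.
Altogether 1 + 1 + 1 + 3 + 1 + 1 + 2 = 10 eighth notes.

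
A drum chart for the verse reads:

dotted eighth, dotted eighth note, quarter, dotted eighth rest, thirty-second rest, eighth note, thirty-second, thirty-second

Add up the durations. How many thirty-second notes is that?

33

Express everything in thirty-second notes: dotted eighth = 6; dotted eighth note = 6; quarter = 8; dotted eighth rest = 6; thirty-second rest = 1; eighth note = 4; thirty-second = 1; thirty-second = 1.
Sum: 6 + 6 + 8 + 6 + 1 + 4 + 1 + 1 = 33 thirty-second notes.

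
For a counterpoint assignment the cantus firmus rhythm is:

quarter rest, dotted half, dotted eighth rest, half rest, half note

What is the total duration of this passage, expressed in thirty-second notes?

Working in thirty-second notes: quarter rest = 8; dotted half = 24; dotted eighth rest = 6; half rest = 16; half note = 16.
Altogether 8 + 24 + 6 + 16 + 16 = 70 thirty-second notes.

70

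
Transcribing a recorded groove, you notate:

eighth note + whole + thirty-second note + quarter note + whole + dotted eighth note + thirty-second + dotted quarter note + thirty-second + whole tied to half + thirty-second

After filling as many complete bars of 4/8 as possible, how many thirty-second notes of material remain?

One bar of 4/8 = 16 thirty-second notes.
Working in thirty-second notes: eighth note = 4; whole = 32; thirty-second note = 1; quarter note = 8; whole = 32; dotted eighth note = 6; thirty-second = 1; dotted quarter note = 12; thirty-second = 1; whole tied to half (whole + half) = 48; thirty-second = 1.
Sum: 4 + 32 + 1 + 8 + 32 + 6 + 1 + 12 + 1 + 48 + 1 = 146.
146 ÷ 16 = 9 complete bars with 2 thirty-second notes remaining.

2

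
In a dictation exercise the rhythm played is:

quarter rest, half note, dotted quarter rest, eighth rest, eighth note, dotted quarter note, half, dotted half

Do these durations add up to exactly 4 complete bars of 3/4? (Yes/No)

One bar of 3/4 = 6 eighth notes, so 4 bars = 24.
Express everything in eighth notes: quarter rest = 2; half note = 4; dotted quarter rest = 3; eighth rest = 1; eighth note = 1; dotted quarter note = 3; half = 4; dotted half = 6.
Sum: 2 + 4 + 3 + 1 + 1 + 3 + 4 + 6 = 24.
24 equals 24, so the answer is Yes.

Yes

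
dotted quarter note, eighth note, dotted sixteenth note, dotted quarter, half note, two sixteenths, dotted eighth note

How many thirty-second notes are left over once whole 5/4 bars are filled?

17

One bar of 5/4 = 40 thirty-second notes.
Express everything in thirty-second notes: dotted quarter note = 12; eighth note = 4; dotted sixteenth note = 3; dotted quarter = 12; half note = 16; sixteenth = 2; sixteenth = 2; dotted eighth note = 6.
Adding: 12 + 4 + 3 + 12 + 16 + 2 + 2 + 6 = 57.
57 ÷ 40 = 1 complete bar with 17 thirty-second notes remaining.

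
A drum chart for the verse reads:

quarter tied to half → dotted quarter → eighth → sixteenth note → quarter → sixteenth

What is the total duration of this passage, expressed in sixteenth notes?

Convert each value to sixteenth notes: quarter tied to half (quarter + half) = 12; dotted quarter = 6; eighth = 2; sixteenth note = 1; quarter = 4; sixteenth = 1.
Altogether 12 + 6 + 2 + 1 + 4 + 1 = 26 sixteenth notes.

26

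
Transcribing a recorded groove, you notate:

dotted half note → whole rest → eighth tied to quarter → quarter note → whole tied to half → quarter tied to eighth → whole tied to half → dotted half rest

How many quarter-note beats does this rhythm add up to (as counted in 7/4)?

One quarter-note beat = 2 eighth notes.
Working in eighth notes: dotted half note = 6; whole rest = 8; eighth tied to quarter (eighth + quarter) = 3; quarter note = 2; whole tied to half (whole + half) = 12; quarter tied to eighth (quarter + eighth) = 3; whole tied to half (whole + half) = 12; dotted half rest = 6.
Sum: 6 + 8 + 3 + 2 + 12 + 3 + 12 + 6 = 52.
52 ÷ 2 = 26 beats.

26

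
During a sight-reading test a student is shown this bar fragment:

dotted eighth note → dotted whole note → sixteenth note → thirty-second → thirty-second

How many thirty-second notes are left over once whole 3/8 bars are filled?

One bar of 3/8 = 12 thirty-second notes.
Working in thirty-second notes: dotted eighth note = 6; dotted whole note = 48; sixteenth note = 2; thirty-second = 1; thirty-second = 1.
Total: 6 + 48 + 2 + 1 + 1 = 58.
58 ÷ 12 = 4 complete bars with 10 thirty-second notes remaining.

10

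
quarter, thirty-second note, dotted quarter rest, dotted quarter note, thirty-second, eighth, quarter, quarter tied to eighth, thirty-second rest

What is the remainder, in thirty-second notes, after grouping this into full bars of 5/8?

19

One bar of 5/8 = 20 thirty-second notes.
In thirty-second notes: quarter = 8; thirty-second note = 1; dotted quarter rest = 12; dotted quarter note = 12; thirty-second = 1; eighth = 4; quarter = 8; quarter tied to eighth (quarter + eighth) = 12; thirty-second rest = 1.
Altogether 8 + 1 + 12 + 12 + 1 + 4 + 8 + 12 + 1 = 59.
59 ÷ 20 = 2 complete bars with 19 thirty-second notes remaining.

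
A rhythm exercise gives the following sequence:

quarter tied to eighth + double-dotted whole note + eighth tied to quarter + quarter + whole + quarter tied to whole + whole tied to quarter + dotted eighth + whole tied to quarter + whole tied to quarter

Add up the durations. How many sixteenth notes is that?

Convert each value to sixteenth notes: quarter tied to eighth (quarter + eighth) = 6; double-dotted whole note = 28; eighth tied to quarter (eighth + quarter) = 6; quarter = 4; whole = 16; quarter tied to whole (quarter + whole) = 20; whole tied to quarter (whole + quarter) = 20; dotted eighth = 3; whole tied to quarter (whole + quarter) = 20; whole tied to quarter (whole + quarter) = 20.
Altogether 6 + 28 + 6 + 4 + 16 + 20 + 20 + 3 + 20 + 20 = 143 sixteenth notes.

143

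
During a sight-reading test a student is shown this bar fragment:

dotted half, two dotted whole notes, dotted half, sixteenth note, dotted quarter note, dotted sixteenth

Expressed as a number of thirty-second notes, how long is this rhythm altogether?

Working in thirty-second notes: dotted half = 24; dotted whole note = 48; dotted whole note = 48; dotted half = 24; sixteenth note = 2; dotted quarter note = 12; dotted sixteenth = 3.
Sum: 24 + 48 + 48 + 24 + 2 + 12 + 3 = 161 thirty-second notes.

161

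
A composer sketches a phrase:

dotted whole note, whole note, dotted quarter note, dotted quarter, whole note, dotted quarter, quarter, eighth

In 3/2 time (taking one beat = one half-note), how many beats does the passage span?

10

One half-note beat = 4 eighth notes.
Convert each value to eighth notes: dotted whole note = 12; whole note = 8; dotted quarter note = 3; dotted quarter = 3; whole note = 8; dotted quarter = 3; quarter = 2; eighth = 1.
Sum: 12 + 8 + 3 + 3 + 8 + 3 + 2 + 1 = 40.
40 ÷ 4 = 10 beats.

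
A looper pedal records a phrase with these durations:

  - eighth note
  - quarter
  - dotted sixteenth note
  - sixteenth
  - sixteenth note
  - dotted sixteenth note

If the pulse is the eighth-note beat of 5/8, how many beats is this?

One eighth-note beat = 4 thirty-second notes.
Express everything in thirty-second notes: eighth note = 4; quarter = 8; dotted sixteenth note = 3; sixteenth = 2; sixteenth note = 2; dotted sixteenth note = 3.
Adding: 4 + 8 + 3 + 2 + 2 + 3 = 22.
22 ÷ 4 = 5.5 beats.

5.5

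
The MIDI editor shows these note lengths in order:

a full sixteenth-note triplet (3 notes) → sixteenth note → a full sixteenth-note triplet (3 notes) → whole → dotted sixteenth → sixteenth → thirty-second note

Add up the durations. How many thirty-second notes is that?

48

Express everything in thirty-second notes: a full sixteenth-note triplet (3 notes) (three triplet sixteenths span one eighth) = 4; sixteenth note = 2; a full sixteenth-note triplet (3 notes) (three triplet sixteenths span one eighth) = 4; whole = 32; dotted sixteenth = 3; sixteenth = 2; thirty-second note = 1.
Total: 4 + 2 + 4 + 32 + 3 + 2 + 1 = 48 thirty-second notes.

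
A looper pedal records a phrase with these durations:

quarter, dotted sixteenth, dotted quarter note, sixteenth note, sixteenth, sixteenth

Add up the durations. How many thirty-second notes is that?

Each duration in thirty-second notes: quarter = 8; dotted sixteenth = 3; dotted quarter note = 12; sixteenth note = 2; sixteenth = 2; sixteenth = 2.
Total: 8 + 3 + 12 + 2 + 2 + 2 = 29 thirty-second notes.

29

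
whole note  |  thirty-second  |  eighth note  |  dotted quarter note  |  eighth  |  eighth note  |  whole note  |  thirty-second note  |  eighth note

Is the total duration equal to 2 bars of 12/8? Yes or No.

One bar of 12/8 = 48 thirty-second notes, so 2 bars = 96.
Each duration in thirty-second notes: whole note = 32; thirty-second = 1; eighth note = 4; dotted quarter note = 12; eighth = 4; eighth note = 4; whole note = 32; thirty-second note = 1; eighth note = 4.
Sum: 32 + 1 + 4 + 12 + 4 + 4 + 32 + 1 + 4 = 94.
94 falls short of 96, so the answer is No.

No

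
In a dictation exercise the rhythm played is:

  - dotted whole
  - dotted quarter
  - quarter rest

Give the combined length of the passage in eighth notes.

Working in eighth notes: dotted whole = 12; dotted quarter = 3; quarter rest = 2.
Total: 12 + 3 + 2 = 17 eighth notes.

17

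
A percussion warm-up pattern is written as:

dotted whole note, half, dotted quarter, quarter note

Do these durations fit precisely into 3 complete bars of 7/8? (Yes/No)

Yes

One bar of 7/8 = 7 eighth notes, so 3 bars = 21.
Each duration in eighth notes: dotted whole note = 12; half = 4; dotted quarter = 3; quarter note = 2.
Sum: 12 + 4 + 3 + 2 = 21.
21 equals 21, so the answer is Yes.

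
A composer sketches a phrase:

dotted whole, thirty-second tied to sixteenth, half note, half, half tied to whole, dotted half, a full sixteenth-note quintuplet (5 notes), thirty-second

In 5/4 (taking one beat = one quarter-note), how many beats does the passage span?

20.5

One quarter-note beat = 8 thirty-second notes.
In thirty-second notes: dotted whole = 48; thirty-second tied to sixteenth (thirty-second + sixteenth) = 3; half note = 16; half = 16; half tied to whole (half + whole) = 48; dotted half = 24; a full sixteenth-note quintuplet (5 notes) (five quintuplet sixteenths span one quarter) = 8; thirty-second = 1.
Total: 48 + 3 + 16 + 16 + 48 + 24 + 8 + 1 = 164.
164 ÷ 8 = 20.5 beats.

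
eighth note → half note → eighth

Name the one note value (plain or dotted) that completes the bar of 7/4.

whole note

The bar of 7/4 = 14 eighth notes.
In eighth notes: eighth note = 1; half note = 4; eighth = 1.
Sum: 1 + 4 + 1 = 6.
Remaining: 14 − 6 = 8 eighth notes, which is a whole note.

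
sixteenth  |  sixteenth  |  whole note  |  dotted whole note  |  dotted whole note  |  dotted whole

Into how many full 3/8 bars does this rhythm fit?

One bar of 3/8 = 6 sixteenth notes.
In sixteenth notes: sixteenth = 1; sixteenth = 1; whole note = 16; dotted whole note = 24; dotted whole note = 24; dotted whole = 24.
Total: 1 + 1 + 16 + 24 + 24 + 24 = 90.
90 ÷ 6 = 15 complete bars with 0 left over.

15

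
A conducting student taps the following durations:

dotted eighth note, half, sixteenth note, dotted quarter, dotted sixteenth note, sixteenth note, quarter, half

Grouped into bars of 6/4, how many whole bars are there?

1

One bar of 6/4 = 48 thirty-second notes.
Each duration in thirty-second notes: dotted eighth note = 6; half = 16; sixteenth note = 2; dotted quarter = 12; dotted sixteenth note = 3; sixteenth note = 2; quarter = 8; half = 16.
Altogether 6 + 16 + 2 + 12 + 3 + 2 + 8 + 16 = 65.
65 ÷ 48 = 1 complete bar with 17 left over.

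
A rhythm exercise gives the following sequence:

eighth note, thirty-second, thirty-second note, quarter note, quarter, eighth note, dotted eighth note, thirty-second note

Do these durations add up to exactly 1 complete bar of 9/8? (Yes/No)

One bar of 9/8 = 36 thirty-second notes.
Express everything in thirty-second notes: eighth note = 4; thirty-second = 1; thirty-second note = 1; quarter note = 8; quarter = 8; eighth note = 4; dotted eighth note = 6; thirty-second note = 1.
Total: 4 + 1 + 1 + 8 + 8 + 4 + 6 + 1 = 33.
33 falls short of 36, so the answer is No.

No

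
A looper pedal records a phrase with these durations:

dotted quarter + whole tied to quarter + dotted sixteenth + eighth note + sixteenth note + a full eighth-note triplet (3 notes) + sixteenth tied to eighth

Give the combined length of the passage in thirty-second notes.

Each duration in thirty-second notes: dotted quarter = 12; whole tied to quarter (whole + quarter) = 40; dotted sixteenth = 3; eighth note = 4; sixteenth note = 2; a full eighth-note triplet (3 notes) (three triplet eighths span one quarter) = 8; sixteenth tied to eighth (sixteenth + eighth) = 6.
Adding: 12 + 40 + 3 + 4 + 2 + 8 + 6 = 75 thirty-second notes.

75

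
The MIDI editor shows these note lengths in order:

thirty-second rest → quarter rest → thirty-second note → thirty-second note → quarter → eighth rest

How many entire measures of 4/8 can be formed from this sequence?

One bar of 4/8 = 16 thirty-second notes.
Each duration in thirty-second notes: thirty-second rest = 1; quarter rest = 8; thirty-second note = 1; thirty-second note = 1; quarter = 8; eighth rest = 4.
Altogether 1 + 8 + 1 + 1 + 8 + 4 = 23.
23 ÷ 16 = 1 complete bar with 7 left over.

1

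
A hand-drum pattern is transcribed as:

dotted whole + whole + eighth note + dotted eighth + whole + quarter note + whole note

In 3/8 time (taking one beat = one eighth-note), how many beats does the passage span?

One eighth-note beat = 2 sixteenth notes.
Convert each value to sixteenth notes: dotted whole = 24; whole = 16; eighth note = 2; dotted eighth = 3; whole = 16; quarter note = 4; whole note = 16.
Total: 24 + 16 + 2 + 3 + 16 + 4 + 16 = 81.
81 ÷ 2 = 40.5 beats.

40.5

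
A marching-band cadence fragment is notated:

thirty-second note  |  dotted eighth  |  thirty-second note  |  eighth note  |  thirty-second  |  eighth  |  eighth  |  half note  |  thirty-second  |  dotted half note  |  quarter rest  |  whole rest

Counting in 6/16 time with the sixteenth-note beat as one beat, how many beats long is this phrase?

51

One sixteenth-note beat = 2 thirty-second notes.
Convert each value to thirty-second notes: thirty-second note = 1; dotted eighth = 6; thirty-second note = 1; eighth note = 4; thirty-second = 1; eighth = 4; eighth = 4; half note = 16; thirty-second = 1; dotted half note = 24; quarter rest = 8; whole rest = 32.
Adding: 1 + 6 + 1 + 4 + 1 + 4 + 4 + 16 + 1 + 24 + 8 + 32 = 102.
102 ÷ 2 = 51 beats.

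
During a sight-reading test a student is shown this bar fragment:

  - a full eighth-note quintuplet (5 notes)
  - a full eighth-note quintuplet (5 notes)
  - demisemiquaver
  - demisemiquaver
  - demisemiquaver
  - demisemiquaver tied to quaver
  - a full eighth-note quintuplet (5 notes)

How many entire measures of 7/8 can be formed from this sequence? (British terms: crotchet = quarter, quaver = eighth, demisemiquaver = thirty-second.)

One bar of 7/8 = 28 thirty-second notes.
Working in thirty-second notes: a full eighth-note quintuplet (5 notes) (five quintuplet eighths span one half) = 16; a full eighth-note quintuplet (5 notes) (five quintuplet eighths span one half) = 16; demisemiquaver = 1; demisemiquaver = 1; demisemiquaver = 1; demisemiquaver tied to quaver (demisemiquaver + quaver) = 5; a full eighth-note quintuplet (5 notes) (five quintuplet eighths span one half) = 16.
Altogether 16 + 16 + 1 + 1 + 1 + 5 + 16 = 56.
56 ÷ 28 = 2 complete bars with 0 left over.

2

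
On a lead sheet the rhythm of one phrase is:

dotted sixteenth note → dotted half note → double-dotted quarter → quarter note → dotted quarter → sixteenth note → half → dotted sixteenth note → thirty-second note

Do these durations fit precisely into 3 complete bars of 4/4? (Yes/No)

One bar of 4/4 = 32 thirty-second notes, so 3 bars = 96.
Convert each value to thirty-second notes: dotted sixteenth note = 3; dotted half note = 24; double-dotted quarter = 14; quarter note = 8; dotted quarter = 12; sixteenth note = 2; half = 16; dotted sixteenth note = 3; thirty-second note = 1.
Sum: 3 + 24 + 14 + 8 + 12 + 2 + 16 + 3 + 1 = 83.
83 falls short of 96, so the answer is No.

No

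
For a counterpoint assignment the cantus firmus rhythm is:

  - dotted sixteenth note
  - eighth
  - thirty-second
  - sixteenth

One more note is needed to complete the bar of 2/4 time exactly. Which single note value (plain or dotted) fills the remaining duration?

The bar of 2/4 = 16 thirty-second notes.
Convert each value to thirty-second notes: dotted sixteenth note = 3; eighth = 4; thirty-second = 1; sixteenth = 2.
Altogether 3 + 4 + 1 + 2 = 10.
Remaining: 16 − 10 = 6 thirty-second notes, which is a dotted eighth note.

dotted eighth note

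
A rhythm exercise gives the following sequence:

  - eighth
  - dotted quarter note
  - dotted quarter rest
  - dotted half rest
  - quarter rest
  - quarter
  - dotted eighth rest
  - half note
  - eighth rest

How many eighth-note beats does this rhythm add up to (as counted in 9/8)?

23.5

One eighth-note beat = 2 sixteenth notes.
In sixteenth notes: eighth = 2; dotted quarter note = 6; dotted quarter rest = 6; dotted half rest = 12; quarter rest = 4; quarter = 4; dotted eighth rest = 3; half note = 8; eighth rest = 2.
Altogether 2 + 6 + 6 + 12 + 4 + 4 + 3 + 8 + 2 = 47.
47 ÷ 2 = 23.5 beats.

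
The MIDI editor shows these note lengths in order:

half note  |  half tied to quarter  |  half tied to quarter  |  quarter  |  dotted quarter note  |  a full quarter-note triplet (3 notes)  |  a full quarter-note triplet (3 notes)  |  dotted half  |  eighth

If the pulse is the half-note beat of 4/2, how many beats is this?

One half-note beat = 4 eighth notes.
Convert each value to eighth notes: half note = 4; half tied to quarter (half + quarter) = 6; half tied to quarter (half + quarter) = 6; quarter = 2; dotted quarter note = 3; a full quarter-note triplet (3 notes) (three triplet quarters span one half) = 4; a full quarter-note triplet (3 notes) (three triplet quarters span one half) = 4; dotted half = 6; eighth = 1.
Total: 4 + 6 + 6 + 2 + 3 + 4 + 4 + 6 + 1 = 36.
36 ÷ 4 = 9 beats.

9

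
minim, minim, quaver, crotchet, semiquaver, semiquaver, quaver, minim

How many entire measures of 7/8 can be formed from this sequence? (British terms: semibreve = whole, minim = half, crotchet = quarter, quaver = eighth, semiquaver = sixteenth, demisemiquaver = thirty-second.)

2

One bar of 7/8 = 14 sixteenth notes.
Convert each value to sixteenth notes: minim = 8; minim = 8; quaver = 2; crotchet = 4; semiquaver = 1; semiquaver = 1; quaver = 2; minim = 8.
Adding: 8 + 8 + 2 + 4 + 1 + 1 + 2 + 8 = 34.
34 ÷ 14 = 2 complete bars with 6 left over.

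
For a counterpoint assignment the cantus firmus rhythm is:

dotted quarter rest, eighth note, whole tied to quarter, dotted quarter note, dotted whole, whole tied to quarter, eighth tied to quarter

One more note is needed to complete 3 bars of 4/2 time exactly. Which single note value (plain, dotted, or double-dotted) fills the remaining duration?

3 bars of 4/2 = 48 eighth notes.
Convert each value to eighth notes: dotted quarter rest = 3; eighth note = 1; whole tied to quarter (whole + quarter) = 10; dotted quarter note = 3; dotted whole = 12; whole tied to quarter (whole + quarter) = 10; eighth tied to quarter (eighth + quarter) = 3.
Sum: 3 + 1 + 10 + 3 + 12 + 10 + 3 = 42.
Remaining: 48 − 42 = 6 eighth notes, which is a dotted half note.

dotted half note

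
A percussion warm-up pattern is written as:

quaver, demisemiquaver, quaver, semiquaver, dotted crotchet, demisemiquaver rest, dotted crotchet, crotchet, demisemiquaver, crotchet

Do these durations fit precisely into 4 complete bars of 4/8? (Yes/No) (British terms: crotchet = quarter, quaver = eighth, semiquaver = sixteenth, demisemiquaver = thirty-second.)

No

One bar of 4/8 = 16 thirty-second notes, so 4 bars = 64.
In thirty-second notes: quaver = 4; demisemiquaver = 1; quaver = 4; semiquaver = 2; dotted crotchet = 12; demisemiquaver rest = 1; dotted crotchet = 12; crotchet = 8; demisemiquaver = 1; crotchet = 8.
Total: 4 + 1 + 4 + 2 + 12 + 1 + 12 + 8 + 1 + 8 = 53.
53 falls short of 64, so the answer is No.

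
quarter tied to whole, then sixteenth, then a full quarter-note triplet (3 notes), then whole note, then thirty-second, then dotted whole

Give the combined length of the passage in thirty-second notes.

139

Each duration in thirty-second notes: quarter tied to whole (quarter + whole) = 40; sixteenth = 2; a full quarter-note triplet (3 notes) (three triplet quarters span one half) = 16; whole note = 32; thirty-second = 1; dotted whole = 48.
Altogether 40 + 2 + 16 + 32 + 1 + 48 = 139 thirty-second notes.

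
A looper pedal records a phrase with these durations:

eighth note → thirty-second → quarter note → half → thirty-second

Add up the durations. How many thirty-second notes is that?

30

Convert each value to thirty-second notes: eighth note = 4; thirty-second = 1; quarter note = 8; half = 16; thirty-second = 1.
Altogether 4 + 1 + 8 + 16 + 1 = 30 thirty-second notes.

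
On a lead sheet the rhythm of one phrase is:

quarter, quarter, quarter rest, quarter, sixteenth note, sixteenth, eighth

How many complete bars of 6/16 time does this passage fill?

One bar of 6/16 = 6 sixteenth notes.
Convert each value to sixteenth notes: quarter = 4; quarter = 4; quarter rest = 4; quarter = 4; sixteenth note = 1; sixteenth = 1; eighth = 2.
Sum: 4 + 4 + 4 + 4 + 1 + 1 + 2 = 20.
20 ÷ 6 = 3 complete bars with 2 left over.

3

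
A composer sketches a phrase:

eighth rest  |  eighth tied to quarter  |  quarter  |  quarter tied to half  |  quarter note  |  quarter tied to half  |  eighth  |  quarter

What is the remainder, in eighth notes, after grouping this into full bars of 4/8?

One bar of 4/8 = 4 eighth notes.
Express everything in eighth notes: eighth rest = 1; eighth tied to quarter (eighth + quarter) = 3; quarter = 2; quarter tied to half (quarter + half) = 6; quarter note = 2; quarter tied to half (quarter + half) = 6; eighth = 1; quarter = 2.
Total: 1 + 3 + 2 + 6 + 2 + 6 + 1 + 2 = 23.
23 ÷ 4 = 5 complete bars with 3 eighth notes remaining.

3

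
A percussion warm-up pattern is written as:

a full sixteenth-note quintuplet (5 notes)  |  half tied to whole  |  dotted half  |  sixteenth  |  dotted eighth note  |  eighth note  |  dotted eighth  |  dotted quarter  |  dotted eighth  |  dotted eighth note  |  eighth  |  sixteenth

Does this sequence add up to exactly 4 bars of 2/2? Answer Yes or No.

One bar of 2/2 = 16 sixteenth notes, so 4 bars = 64.
Convert each value to sixteenth notes: a full sixteenth-note quintuplet (5 notes) (five quintuplet sixteenths span one quarter) = 4; half tied to whole (half + whole) = 24; dotted half = 12; sixteenth = 1; dotted eighth note = 3; eighth note = 2; dotted eighth = 3; dotted quarter = 6; dotted eighth = 3; dotted eighth note = 3; eighth = 2; sixteenth = 1.
Adding: 4 + 24 + 12 + 1 + 3 + 2 + 3 + 6 + 3 + 3 + 2 + 1 = 64.
64 equals 64, so the answer is Yes.

Yes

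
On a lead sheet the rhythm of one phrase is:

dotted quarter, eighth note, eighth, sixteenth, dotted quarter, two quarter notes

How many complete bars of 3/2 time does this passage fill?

One bar of 3/2 = 24 sixteenth notes.
Working in sixteenth notes: dotted quarter = 6; eighth note = 2; eighth = 2; sixteenth = 1; dotted quarter = 6; quarter note = 4; quarter note = 4.
Adding: 6 + 2 + 2 + 1 + 6 + 4 + 4 = 25.
25 ÷ 24 = 1 complete bar with 1 left over.

1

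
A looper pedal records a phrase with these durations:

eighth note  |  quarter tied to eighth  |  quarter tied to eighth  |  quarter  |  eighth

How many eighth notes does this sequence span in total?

10

In eighth notes: eighth note = 1; quarter tied to eighth (quarter + eighth) = 3; quarter tied to eighth (quarter + eighth) = 3; quarter = 2; eighth = 1.
Altogether 1 + 3 + 3 + 2 + 1 = 10 eighth notes.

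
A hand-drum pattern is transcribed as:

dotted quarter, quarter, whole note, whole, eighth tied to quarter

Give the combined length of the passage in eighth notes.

24

Working in eighth notes: dotted quarter = 3; quarter = 2; whole note = 8; whole = 8; eighth tied to quarter (eighth + quarter) = 3.
Altogether 3 + 2 + 8 + 8 + 3 = 24 eighth notes.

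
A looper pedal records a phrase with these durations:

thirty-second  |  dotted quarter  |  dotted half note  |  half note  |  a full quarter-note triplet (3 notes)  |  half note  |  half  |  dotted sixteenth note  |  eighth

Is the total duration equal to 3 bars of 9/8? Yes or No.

One bar of 9/8 = 36 thirty-second notes, so 3 bars = 108.
Express everything in thirty-second notes: thirty-second = 1; dotted quarter = 12; dotted half note = 24; half note = 16; a full quarter-note triplet (3 notes) (three triplet quarters span one half) = 16; half note = 16; half = 16; dotted sixteenth note = 3; eighth = 4.
Adding: 1 + 12 + 24 + 16 + 16 + 16 + 16 + 3 + 4 = 108.
108 equals 108, so the answer is Yes.

Yes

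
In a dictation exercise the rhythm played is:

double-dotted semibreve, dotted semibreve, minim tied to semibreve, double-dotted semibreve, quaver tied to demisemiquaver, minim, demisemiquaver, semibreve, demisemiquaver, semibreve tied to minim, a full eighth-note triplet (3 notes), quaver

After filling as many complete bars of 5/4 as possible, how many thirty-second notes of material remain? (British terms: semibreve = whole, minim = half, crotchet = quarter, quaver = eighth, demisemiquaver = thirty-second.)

One bar of 5/4 = 40 thirty-second notes.
Each duration in thirty-second notes: double-dotted semibreve = 56; dotted semibreve = 48; minim tied to semibreve (minim + semibreve) = 48; double-dotted semibreve = 56; quaver tied to demisemiquaver (quaver + demisemiquaver) = 5; minim = 16; demisemiquaver = 1; semibreve = 32; demisemiquaver = 1; semibreve tied to minim (semibreve + minim) = 48; a full eighth-note triplet (3 notes) (three triplet eighths span one quarter) = 8; quaver = 4.
Sum: 56 + 48 + 48 + 56 + 5 + 16 + 1 + 32 + 1 + 48 + 8 + 4 = 323.
323 ÷ 40 = 8 complete bars with 3 thirty-second notes remaining.

3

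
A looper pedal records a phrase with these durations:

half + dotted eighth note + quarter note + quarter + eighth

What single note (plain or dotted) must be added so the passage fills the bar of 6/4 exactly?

The bar of 6/4 = 24 sixteenth notes.
Express everything in sixteenth notes: half = 8; dotted eighth note = 3; quarter note = 4; quarter = 4; eighth = 2.
Sum: 8 + 3 + 4 + 4 + 2 = 21.
Remaining: 24 − 21 = 3 sixteenth notes, which is a dotted eighth note.

dotted eighth note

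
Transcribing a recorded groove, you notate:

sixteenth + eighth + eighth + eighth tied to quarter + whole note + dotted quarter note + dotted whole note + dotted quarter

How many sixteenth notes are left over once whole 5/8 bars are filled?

One bar of 5/8 = 10 sixteenth notes.
Express everything in sixteenth notes: sixteenth = 1; eighth = 2; eighth = 2; eighth tied to quarter (eighth + quarter) = 6; whole note = 16; dotted quarter note = 6; dotted whole note = 24; dotted quarter = 6.
Altogether 1 + 2 + 2 + 6 + 16 + 6 + 24 + 6 = 63.
63 ÷ 10 = 6 complete bars with 3 sixteenth notes remaining.

3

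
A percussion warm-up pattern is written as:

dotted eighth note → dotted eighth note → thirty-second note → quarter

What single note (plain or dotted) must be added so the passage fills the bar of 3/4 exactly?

dotted sixteenth note

The bar of 3/4 = 24 thirty-second notes.
Each duration in thirty-second notes: dotted eighth note = 6; dotted eighth note = 6; thirty-second note = 1; quarter = 8.
Total: 6 + 6 + 1 + 8 = 21.
Remaining: 24 − 21 = 3 thirty-second notes, which is a dotted sixteenth note.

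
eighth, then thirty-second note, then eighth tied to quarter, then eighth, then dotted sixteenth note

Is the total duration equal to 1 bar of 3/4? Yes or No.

Yes

One bar of 3/4 = 24 thirty-second notes.
Each duration in thirty-second notes: eighth = 4; thirty-second note = 1; eighth tied to quarter (eighth + quarter) = 12; eighth = 4; dotted sixteenth note = 3.
Adding: 4 + 1 + 12 + 4 + 3 = 24.
24 equals 24, so the answer is Yes.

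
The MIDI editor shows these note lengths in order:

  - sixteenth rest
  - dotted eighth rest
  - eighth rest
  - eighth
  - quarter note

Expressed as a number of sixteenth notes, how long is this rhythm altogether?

In sixteenth notes: sixteenth rest = 1; dotted eighth rest = 3; eighth rest = 2; eighth = 2; quarter note = 4.
Total: 1 + 3 + 2 + 2 + 4 = 12 sixteenth notes.

12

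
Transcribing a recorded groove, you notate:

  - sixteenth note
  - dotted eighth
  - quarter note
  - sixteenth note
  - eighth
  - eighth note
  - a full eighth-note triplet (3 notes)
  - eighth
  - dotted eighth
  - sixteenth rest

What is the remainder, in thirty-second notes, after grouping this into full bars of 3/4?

22

One bar of 3/4 = 12 sixteenth notes.
Express everything in sixteenth notes: sixteenth note = 1; dotted eighth = 3; quarter note = 4; sixteenth note = 1; eighth = 2; eighth note = 2; a full eighth-note triplet (3 notes) (three triplet eighths span one quarter) = 4; eighth = 2; dotted eighth = 3; sixteenth rest = 1.
Sum: 1 + 3 + 4 + 1 + 2 + 2 + 4 + 2 + 3 + 1 = 23.
23 ÷ 12 = 1 complete bar with 11 sixteenth notes remaining = 22 thirty-second notes.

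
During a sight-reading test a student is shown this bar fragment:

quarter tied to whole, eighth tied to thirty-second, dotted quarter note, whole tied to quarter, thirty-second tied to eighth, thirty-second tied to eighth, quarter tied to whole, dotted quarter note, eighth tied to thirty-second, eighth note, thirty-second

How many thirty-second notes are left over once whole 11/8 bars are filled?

37

One bar of 11/8 = 44 thirty-second notes.
Convert each value to thirty-second notes: quarter tied to whole (quarter + whole) = 40; eighth tied to thirty-second (eighth + thirty-second) = 5; dotted quarter note = 12; whole tied to quarter (whole + quarter) = 40; thirty-second tied to eighth (thirty-second + eighth) = 5; thirty-second tied to eighth (thirty-second + eighth) = 5; quarter tied to whole (quarter + whole) = 40; dotted quarter note = 12; eighth tied to thirty-second (eighth + thirty-second) = 5; eighth note = 4; thirty-second = 1.
Adding: 40 + 5 + 12 + 40 + 5 + 5 + 40 + 12 + 5 + 4 + 1 = 169.
169 ÷ 44 = 3 complete bars with 37 thirty-second notes remaining.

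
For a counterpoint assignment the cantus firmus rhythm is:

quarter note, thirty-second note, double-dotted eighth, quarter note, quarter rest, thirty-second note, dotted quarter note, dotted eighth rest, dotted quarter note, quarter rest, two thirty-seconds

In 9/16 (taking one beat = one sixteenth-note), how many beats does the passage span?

36.5

One sixteenth-note beat = 2 thirty-second notes.
Convert each value to thirty-second notes: quarter note = 8; thirty-second note = 1; double-dotted eighth = 7; quarter note = 8; quarter rest = 8; thirty-second note = 1; dotted quarter note = 12; dotted eighth rest = 6; dotted quarter note = 12; quarter rest = 8; thirty-second = 1; thirty-second = 1.
Sum: 8 + 1 + 7 + 8 + 8 + 1 + 12 + 6 + 12 + 8 + 1 + 1 = 73.
73 ÷ 2 = 36.5 beats.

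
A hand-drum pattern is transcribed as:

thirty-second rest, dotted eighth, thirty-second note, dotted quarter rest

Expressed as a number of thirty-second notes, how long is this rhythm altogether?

In thirty-second notes: thirty-second rest = 1; dotted eighth = 6; thirty-second note = 1; dotted quarter rest = 12.
Adding: 1 + 6 + 1 + 12 = 20 thirty-second notes.

20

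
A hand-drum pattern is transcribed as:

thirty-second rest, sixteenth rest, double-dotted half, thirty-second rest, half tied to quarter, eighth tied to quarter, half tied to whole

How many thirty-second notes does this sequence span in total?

Express everything in thirty-second notes: thirty-second rest = 1; sixteenth rest = 2; double-dotted half = 28; thirty-second rest = 1; half tied to quarter (half + quarter) = 24; eighth tied to quarter (eighth + quarter) = 12; half tied to whole (half + whole) = 48.
Adding: 1 + 2 + 28 + 1 + 24 + 12 + 48 = 116 thirty-second notes.

116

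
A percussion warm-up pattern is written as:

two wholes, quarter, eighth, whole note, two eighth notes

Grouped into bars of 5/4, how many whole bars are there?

One bar of 5/4 = 10 eighth notes.
In eighth notes: whole = 8; whole = 8; quarter = 2; eighth = 1; whole note = 8; eighth note = 1; eighth note = 1.
Sum: 8 + 8 + 2 + 1 + 8 + 1 + 1 = 29.
29 ÷ 10 = 2 complete bars with 9 left over.

2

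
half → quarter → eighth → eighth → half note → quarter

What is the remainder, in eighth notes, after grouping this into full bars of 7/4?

One bar of 7/4 = 14 eighth notes.
Each duration in eighth notes: half = 4; quarter = 2; eighth = 1; eighth = 1; half note = 4; quarter = 2.
Altogether 4 + 2 + 1 + 1 + 4 + 2 = 14.
14 ÷ 14 = 1 complete bar with 0 eighth notes remaining.

0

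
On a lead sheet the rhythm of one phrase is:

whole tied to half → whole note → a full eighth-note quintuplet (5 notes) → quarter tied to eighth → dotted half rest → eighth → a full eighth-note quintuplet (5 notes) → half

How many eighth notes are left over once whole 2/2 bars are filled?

2

One bar of 2/2 = 8 eighth notes.
Convert each value to eighth notes: whole tied to half (whole + half) = 12; whole note = 8; a full eighth-note quintuplet (5 notes) (five quintuplet eighths span one half) = 4; quarter tied to eighth (quarter + eighth) = 3; dotted half rest = 6; eighth = 1; a full eighth-note quintuplet (5 notes) (five quintuplet eighths span one half) = 4; half = 4.
Altogether 12 + 8 + 4 + 3 + 6 + 1 + 4 + 4 = 42.
42 ÷ 8 = 5 complete bars with 2 eighth notes remaining.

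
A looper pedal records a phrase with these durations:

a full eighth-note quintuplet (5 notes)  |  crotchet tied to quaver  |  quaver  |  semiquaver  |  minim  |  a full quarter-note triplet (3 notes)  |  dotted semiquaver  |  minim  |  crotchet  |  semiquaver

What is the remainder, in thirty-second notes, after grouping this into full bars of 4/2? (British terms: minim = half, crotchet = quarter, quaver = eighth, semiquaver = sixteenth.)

31

One bar of 4/2 = 64 thirty-second notes.
Express everything in thirty-second notes: a full eighth-note quintuplet (5 notes) (five quintuplet eighths span one half) = 16; crotchet tied to quaver (crotchet + quaver) = 12; quaver = 4; semiquaver = 2; minim = 16; a full quarter-note triplet (3 notes) (three triplet quarters span one half) = 16; dotted semiquaver = 3; minim = 16; crotchet = 8; semiquaver = 2.
Adding: 16 + 12 + 4 + 2 + 16 + 16 + 3 + 16 + 8 + 2 = 95.
95 ÷ 64 = 1 complete bar with 31 thirty-second notes remaining.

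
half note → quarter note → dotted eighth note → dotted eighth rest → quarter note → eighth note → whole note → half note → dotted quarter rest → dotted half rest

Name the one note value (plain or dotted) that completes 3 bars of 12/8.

dotted quarter note

3 bars of 12/8 = 72 sixteenth notes.
In sixteenth notes: half note = 8; quarter note = 4; dotted eighth note = 3; dotted eighth rest = 3; quarter note = 4; eighth note = 2; whole note = 16; half note = 8; dotted quarter rest = 6; dotted half rest = 12.
Sum: 8 + 4 + 3 + 3 + 4 + 2 + 16 + 8 + 6 + 12 = 66.
Remaining: 72 − 66 = 6 sixteenth notes, which is a dotted quarter note.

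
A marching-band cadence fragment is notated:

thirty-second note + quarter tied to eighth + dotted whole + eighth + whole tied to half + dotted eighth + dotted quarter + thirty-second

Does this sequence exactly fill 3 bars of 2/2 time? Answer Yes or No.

One bar of 2/2 = 32 thirty-second notes, so 3 bars = 96.
Express everything in thirty-second notes: thirty-second note = 1; quarter tied to eighth (quarter + eighth) = 12; dotted whole = 48; eighth = 4; whole tied to half (whole + half) = 48; dotted eighth = 6; dotted quarter = 12; thirty-second = 1.
Altogether 1 + 12 + 48 + 4 + 48 + 6 + 12 + 1 = 132.
132 exceeds 96, so the answer is No.

No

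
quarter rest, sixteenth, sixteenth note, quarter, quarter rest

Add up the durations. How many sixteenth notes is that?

Express everything in sixteenth notes: quarter rest = 4; sixteenth = 1; sixteenth note = 1; quarter = 4; quarter rest = 4.
Adding: 4 + 1 + 1 + 4 + 4 = 14 sixteenth notes.

14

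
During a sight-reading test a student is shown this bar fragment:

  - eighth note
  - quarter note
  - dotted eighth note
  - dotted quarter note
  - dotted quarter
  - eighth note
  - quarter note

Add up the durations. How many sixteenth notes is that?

27

In sixteenth notes: eighth note = 2; quarter note = 4; dotted eighth note = 3; dotted quarter note = 6; dotted quarter = 6; eighth note = 2; quarter note = 4.
Total: 2 + 4 + 3 + 6 + 6 + 2 + 4 = 27 sixteenth notes.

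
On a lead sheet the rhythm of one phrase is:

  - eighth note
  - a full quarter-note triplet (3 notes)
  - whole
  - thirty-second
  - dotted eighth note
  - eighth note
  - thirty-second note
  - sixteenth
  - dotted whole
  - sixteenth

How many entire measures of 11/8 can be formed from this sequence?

2

One bar of 11/8 = 44 thirty-second notes.
Express everything in thirty-second notes: eighth note = 4; a full quarter-note triplet (3 notes) (three triplet quarters span one half) = 16; whole = 32; thirty-second = 1; dotted eighth note = 6; eighth note = 4; thirty-second note = 1; sixteenth = 2; dotted whole = 48; sixteenth = 2.
Total: 4 + 16 + 32 + 1 + 6 + 4 + 1 + 2 + 48 + 2 = 116.
116 ÷ 44 = 2 complete bars with 28 left over.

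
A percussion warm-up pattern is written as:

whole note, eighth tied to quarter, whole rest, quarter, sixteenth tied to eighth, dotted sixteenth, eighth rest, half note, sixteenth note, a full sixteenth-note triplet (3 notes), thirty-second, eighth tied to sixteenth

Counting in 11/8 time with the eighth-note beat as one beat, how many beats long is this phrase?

31.5

One eighth-note beat = 4 thirty-second notes.
Each duration in thirty-second notes: whole note = 32; eighth tied to quarter (eighth + quarter) = 12; whole rest = 32; quarter = 8; sixteenth tied to eighth (sixteenth + eighth) = 6; dotted sixteenth = 3; eighth rest = 4; half note = 16; sixteenth note = 2; a full sixteenth-note triplet (3 notes) (three triplet sixteenths span one eighth) = 4; thirty-second = 1; eighth tied to sixteenth (eighth + sixteenth) = 6.
Sum: 32 + 12 + 32 + 8 + 6 + 3 + 4 + 16 + 2 + 4 + 1 + 6 = 126.
126 ÷ 4 = 31.5 beats.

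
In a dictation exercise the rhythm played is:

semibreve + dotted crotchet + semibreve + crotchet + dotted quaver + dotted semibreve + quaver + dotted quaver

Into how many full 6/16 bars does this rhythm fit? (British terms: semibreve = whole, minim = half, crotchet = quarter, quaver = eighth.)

One bar of 6/16 = 6 sixteenth notes.
In sixteenth notes: semibreve = 16; dotted crotchet = 6; semibreve = 16; crotchet = 4; dotted quaver = 3; dotted semibreve = 24; quaver = 2; dotted quaver = 3.
Sum: 16 + 6 + 16 + 4 + 3 + 24 + 2 + 3 = 74.
74 ÷ 6 = 12 complete bars with 2 left over.

12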